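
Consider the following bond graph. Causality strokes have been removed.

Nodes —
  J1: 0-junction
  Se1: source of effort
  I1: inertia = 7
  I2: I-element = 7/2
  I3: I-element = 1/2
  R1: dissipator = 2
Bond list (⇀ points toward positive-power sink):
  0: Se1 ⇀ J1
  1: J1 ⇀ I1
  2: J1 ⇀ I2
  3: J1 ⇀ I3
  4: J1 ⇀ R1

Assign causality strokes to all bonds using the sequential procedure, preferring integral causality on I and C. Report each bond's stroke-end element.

β0 →J1  (Se1 (Se) sets effort on bond)
β1 →I1  (common-e at J1 fixed by 0)
β2 →I2  (common-e at J1 fixed by 0)
β3 →I3  (common-e at J1 fixed by 0)
β4 →R1  (J1: bond 0 brought effort, rest push out)

bond 0 stroke→J1
bond 1 stroke→I1
bond 2 stroke→I2
bond 3 stroke→I3
bond 4 stroke→R1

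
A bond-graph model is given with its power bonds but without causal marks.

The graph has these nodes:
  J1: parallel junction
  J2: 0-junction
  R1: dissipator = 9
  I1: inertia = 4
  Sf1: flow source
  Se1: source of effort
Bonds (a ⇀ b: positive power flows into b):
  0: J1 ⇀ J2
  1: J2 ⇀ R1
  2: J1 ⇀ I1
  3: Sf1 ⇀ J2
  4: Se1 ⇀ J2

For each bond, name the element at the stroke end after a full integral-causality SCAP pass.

#0 →J1
#1 →R1
#2 →I1
#3 →Sf1
#4 →J2

β3 |Sf1  (Sf1 fixes flow; stroke at Sf1)
β4 |J2  (source Se1 imposes e)
β0 |J1  (J2: bond 4 brought effort, rest push out)
β1 |R1  (common-e at J2 fixed by 4)
β2 |I1  (common-e at J1 fixed by 0)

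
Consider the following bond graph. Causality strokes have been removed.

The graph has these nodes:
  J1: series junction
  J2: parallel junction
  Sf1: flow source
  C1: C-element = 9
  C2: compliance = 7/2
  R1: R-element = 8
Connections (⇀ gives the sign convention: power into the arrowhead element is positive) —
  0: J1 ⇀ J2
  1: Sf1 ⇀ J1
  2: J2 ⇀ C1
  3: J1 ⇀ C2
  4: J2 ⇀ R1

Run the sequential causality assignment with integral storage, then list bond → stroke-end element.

b1 |Sf1  (Sf1: flow source, stroke at near end)
b0 |J1  (common-f at J1 fixed by 1)
b3 |J1  (J1 flow already set via bond 1)
b2 |J2  (C1: C, integral causality)
b4 |R1  (J2 effort already set via bond 2)

#0 →J1
#1 →Sf1
#2 →J2
#3 →J1
#4 →R1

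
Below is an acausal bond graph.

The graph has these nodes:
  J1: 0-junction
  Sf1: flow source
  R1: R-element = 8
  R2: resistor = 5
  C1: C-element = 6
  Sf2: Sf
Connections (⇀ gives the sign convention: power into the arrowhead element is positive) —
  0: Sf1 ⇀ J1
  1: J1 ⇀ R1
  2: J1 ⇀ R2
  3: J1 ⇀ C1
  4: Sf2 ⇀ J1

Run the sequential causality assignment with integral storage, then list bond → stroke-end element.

bond 0 |Sf1
bond 1 |R1
bond 2 |R2
bond 3 |J1
bond 4 |Sf2

#0 |Sf1  (Sf1: flow source, stroke at near end)
#4 |Sf2  (Sf2: flow source, stroke at near end)
#3 |J1  (C1 integral (e out))
#1 |R1  (common-e at J1 fixed by 3)
#2 |R2  (J1 effort already set via bond 3)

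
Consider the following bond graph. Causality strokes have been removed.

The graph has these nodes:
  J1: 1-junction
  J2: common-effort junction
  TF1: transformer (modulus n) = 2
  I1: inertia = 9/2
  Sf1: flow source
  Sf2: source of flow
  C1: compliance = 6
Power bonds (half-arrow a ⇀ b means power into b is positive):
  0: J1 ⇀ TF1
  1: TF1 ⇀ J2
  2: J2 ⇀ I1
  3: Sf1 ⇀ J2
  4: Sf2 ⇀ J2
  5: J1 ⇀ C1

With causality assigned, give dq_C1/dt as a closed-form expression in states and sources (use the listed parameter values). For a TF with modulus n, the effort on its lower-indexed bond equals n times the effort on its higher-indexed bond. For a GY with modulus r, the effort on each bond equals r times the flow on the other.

dq_C1/dt = -F_Sf1/2 - F_Sf2/2 + p_I1/9

bond 3 stroke at Sf1  (Sf1 (Sf) sets flow on bond)
bond 4 stroke at Sf2  (Sf2 fixes flow; stroke at Sf2)
bond 2 stroke at I1  (I1: I, integral causality)
bond 1 stroke at J2  (closing 0-jn rule on J2)
bond 0 stroke at TF1  (TF TF1: opposite of bond 1)
bond 5 stroke at J1  (common-f at J1 fixed by 0)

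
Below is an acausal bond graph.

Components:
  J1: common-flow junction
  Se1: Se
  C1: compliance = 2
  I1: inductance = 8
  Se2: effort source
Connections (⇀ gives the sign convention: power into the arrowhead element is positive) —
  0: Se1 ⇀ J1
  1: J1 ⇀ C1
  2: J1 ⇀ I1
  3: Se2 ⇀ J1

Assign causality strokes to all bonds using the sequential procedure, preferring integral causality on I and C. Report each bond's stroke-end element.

β0 stroke→J1
β1 stroke→J1
β2 stroke→I1
β3 stroke→J1

β0 stroke→J1  (Se1: effort source, stroke at far end)
β3 stroke→J1  (source Se2 imposes e)
β1 stroke→J1  (C1 outputs effort q/C1)
β2 stroke→I1  (J1 needs exactly one f-in)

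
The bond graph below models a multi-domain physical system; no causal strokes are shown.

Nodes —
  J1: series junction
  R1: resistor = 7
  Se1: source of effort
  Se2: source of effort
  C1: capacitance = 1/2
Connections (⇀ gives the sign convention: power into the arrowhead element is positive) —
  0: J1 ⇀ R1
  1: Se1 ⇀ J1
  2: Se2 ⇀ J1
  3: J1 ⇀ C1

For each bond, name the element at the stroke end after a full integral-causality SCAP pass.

b1 stroke→J1  (source Se1 imposes e)
b2 stroke→J1  (Se2 (Se) sets effort on bond)
b3 stroke→J1  (prefer integral on C1)
b0 stroke→R1  (J1: last free bond brings flow in)

b0 stroke at R1
b1 stroke at J1
b2 stroke at J1
b3 stroke at J1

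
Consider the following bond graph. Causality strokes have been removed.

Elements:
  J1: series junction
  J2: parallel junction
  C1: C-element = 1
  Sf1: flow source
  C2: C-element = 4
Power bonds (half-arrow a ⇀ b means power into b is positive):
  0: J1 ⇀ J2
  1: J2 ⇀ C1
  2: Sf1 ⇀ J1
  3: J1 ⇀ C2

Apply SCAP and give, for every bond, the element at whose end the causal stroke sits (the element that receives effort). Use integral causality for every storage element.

b2 |Sf1  (Sf1 fixes flow; stroke at Sf1)
b0 |J1  (common-f at J1 fixed by 2)
b3 |J1  (common-f at J1 fixed by 2)
b1 |J2  (only one effort-in slot at J2)

β0 |J1
β1 |J2
β2 |Sf1
β3 |J1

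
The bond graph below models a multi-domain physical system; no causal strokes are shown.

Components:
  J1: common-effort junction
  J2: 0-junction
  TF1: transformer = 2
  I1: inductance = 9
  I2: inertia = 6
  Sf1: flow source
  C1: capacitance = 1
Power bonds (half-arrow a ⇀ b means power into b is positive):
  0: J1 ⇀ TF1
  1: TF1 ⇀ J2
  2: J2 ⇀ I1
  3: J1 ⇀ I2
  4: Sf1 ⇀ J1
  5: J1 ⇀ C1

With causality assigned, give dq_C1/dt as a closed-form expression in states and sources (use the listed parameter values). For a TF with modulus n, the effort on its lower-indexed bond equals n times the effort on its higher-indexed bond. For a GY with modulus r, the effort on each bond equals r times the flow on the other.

b4 →Sf1  (Sf1: flow source, stroke at near end)
b2 →I1  (prefer integral on I1)
b1 →J2  (J2: last free bond brings effort in)
b0 →TF1  (TF1: transformer flips bond 1)
b3 →I2  (I2: I, integral causality)
b5 →J1  (only one effort-in slot at J1)

dq_C1/dt = F_Sf1 - p_I1/18 - p_I2/6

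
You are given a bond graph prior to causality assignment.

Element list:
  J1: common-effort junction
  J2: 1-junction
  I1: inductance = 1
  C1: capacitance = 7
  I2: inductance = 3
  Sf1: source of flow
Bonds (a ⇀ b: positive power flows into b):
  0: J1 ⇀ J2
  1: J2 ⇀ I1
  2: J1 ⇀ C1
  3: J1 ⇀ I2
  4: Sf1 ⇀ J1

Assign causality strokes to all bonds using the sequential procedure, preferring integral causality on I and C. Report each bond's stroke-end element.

bond 4 →Sf1  (Sf1 fixes flow; stroke at Sf1)
bond 1 →I1  (I1: I, integral causality)
bond 0 →J2  (1-jn J2 has f-setter on 1)
bond 2 →J1  (C1 integral (e out))
bond 3 →I2  (common-e at J1 fixed by 2)

#0 stroke at J2
#1 stroke at I1
#2 stroke at J1
#3 stroke at I2
#4 stroke at Sf1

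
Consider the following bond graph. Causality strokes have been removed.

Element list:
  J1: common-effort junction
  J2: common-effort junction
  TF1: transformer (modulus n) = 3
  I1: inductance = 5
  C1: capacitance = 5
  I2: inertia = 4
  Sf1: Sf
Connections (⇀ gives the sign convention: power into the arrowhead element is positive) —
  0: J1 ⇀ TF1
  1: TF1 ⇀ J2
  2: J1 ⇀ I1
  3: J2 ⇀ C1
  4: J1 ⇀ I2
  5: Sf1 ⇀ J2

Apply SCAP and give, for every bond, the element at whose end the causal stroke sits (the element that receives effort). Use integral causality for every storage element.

β0 stroke→J1
β1 stroke→TF1
β2 stroke→I1
β3 stroke→J2
β4 stroke→I2
β5 stroke→Sf1

bond 5 stroke at Sf1  (Sf1: flow source, stroke at near end)
bond 2 stroke at I1  (I1 outputs flow p/I1)
bond 3 stroke at J2  (C1 outputs effort q/C1)
bond 1 stroke at TF1  (J2: bond 3 brought effort, rest push out)
bond 0 stroke at J1  (TF1 one-in-one-out from 1)
bond 4 stroke at I2  (J1 effort already set via bond 0)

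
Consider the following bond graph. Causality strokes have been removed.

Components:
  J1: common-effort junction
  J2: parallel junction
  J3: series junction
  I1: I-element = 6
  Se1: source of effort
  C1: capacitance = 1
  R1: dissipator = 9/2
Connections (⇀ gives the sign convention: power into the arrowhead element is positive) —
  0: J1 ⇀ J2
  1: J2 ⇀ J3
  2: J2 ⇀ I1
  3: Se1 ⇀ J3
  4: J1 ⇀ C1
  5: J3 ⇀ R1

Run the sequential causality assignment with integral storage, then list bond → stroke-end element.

#0 stroke at J2
#1 stroke at J3
#2 stroke at I1
#3 stroke at J3
#4 stroke at J1
#5 stroke at R1

bond 3 stroke at J3  (source Se1 imposes e)
bond 2 stroke at I1  (I1: I, integral causality)
bond 4 stroke at J1  (C1 integral (e out))
bond 0 stroke at J2  (common-e at J1 fixed by 4)
bond 1 stroke at J3  (common-e at J2 fixed by 0)
bond 5 stroke at R1  (J3 needs exactly one f-in)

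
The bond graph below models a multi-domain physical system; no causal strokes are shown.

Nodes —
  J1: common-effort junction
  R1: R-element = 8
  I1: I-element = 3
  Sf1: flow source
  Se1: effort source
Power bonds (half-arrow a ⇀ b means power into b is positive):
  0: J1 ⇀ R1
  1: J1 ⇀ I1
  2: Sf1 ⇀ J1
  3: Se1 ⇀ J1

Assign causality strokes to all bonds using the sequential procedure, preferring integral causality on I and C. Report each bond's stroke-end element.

#0 |R1
#1 |I1
#2 |Sf1
#3 |J1

bond 2 stroke at Sf1  (source Sf1 imposes f)
bond 3 stroke at J1  (Se1 fixes effort; stroke away)
bond 0 stroke at R1  (0-jn J1 has e-setter on 3)
bond 1 stroke at I1  (0-jn J1 has e-setter on 3)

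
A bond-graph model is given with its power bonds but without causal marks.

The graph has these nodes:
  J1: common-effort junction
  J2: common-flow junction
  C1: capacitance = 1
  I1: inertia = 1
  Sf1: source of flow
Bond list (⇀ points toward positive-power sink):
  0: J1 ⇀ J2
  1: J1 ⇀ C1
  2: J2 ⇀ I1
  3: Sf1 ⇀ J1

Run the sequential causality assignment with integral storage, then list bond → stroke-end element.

#3 →Sf1  (Sf1 fixes flow; stroke at Sf1)
#1 →J1  (C1: C, integral causality)
#0 →J2  (0-jn J1 has e-setter on 1)
#2 →I1  (J2 needs exactly one f-in)

b0 →J2
b1 →J1
b2 →I1
b3 →Sf1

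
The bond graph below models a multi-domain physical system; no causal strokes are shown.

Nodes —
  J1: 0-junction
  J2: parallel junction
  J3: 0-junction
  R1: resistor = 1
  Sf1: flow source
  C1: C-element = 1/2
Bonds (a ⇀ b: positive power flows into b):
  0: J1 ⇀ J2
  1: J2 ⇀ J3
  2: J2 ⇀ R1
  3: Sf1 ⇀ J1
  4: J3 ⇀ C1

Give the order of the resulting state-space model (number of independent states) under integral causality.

1  (C1 all integral)

bond 3 |Sf1  (Sf1 fixes flow; stroke at Sf1)
bond 0 |J1  (J1: last free bond brings effort in)
bond 4 |J3  (C1: C, integral causality)
bond 1 |J2  (J3 effort already set via bond 4)
bond 2 |R1  (common-e at J2 fixed by 1)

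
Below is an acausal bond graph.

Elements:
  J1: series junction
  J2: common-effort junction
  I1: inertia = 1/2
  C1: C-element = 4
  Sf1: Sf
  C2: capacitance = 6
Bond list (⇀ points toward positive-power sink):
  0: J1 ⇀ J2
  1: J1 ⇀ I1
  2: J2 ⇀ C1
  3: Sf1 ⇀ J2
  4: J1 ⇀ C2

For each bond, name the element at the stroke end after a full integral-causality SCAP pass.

β0 stroke at J1
β1 stroke at I1
β2 stroke at J2
β3 stroke at Sf1
β4 stroke at J1

β3 |Sf1  (source Sf1 imposes f)
β1 |I1  (I1 integral (f out))
β0 |J1  (common-f at J1 fixed by 1)
β4 |J1  (J1: bond 1 brought flow, rest push out)
β2 |J2  (only one effort-in slot at J2)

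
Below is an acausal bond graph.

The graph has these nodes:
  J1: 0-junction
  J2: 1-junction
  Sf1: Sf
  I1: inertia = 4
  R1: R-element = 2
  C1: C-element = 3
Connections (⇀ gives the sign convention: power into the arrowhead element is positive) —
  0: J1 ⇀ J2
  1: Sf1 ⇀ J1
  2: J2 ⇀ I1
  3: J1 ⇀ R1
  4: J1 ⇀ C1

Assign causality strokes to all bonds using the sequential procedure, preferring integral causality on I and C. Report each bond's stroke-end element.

b0 |J2
b1 |Sf1
b2 |I1
b3 |R1
b4 |J1

#1 |Sf1  (source Sf1 imposes f)
#2 |I1  (I1 outputs flow p/I1)
#0 |J2  (common-f at J2 fixed by 2)
#4 |J1  (C1 outputs effort q/C1)
#3 |R1  (J1: bond 4 brought effort, rest push out)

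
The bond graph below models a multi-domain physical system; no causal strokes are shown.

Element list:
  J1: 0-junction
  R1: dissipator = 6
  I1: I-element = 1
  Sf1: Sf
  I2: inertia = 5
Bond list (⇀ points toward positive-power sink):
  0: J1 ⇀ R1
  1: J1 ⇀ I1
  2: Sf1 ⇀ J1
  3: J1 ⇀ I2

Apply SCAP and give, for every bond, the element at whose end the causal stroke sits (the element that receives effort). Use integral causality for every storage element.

b2 stroke at Sf1  (Sf1: flow source, stroke at near end)
b1 stroke at I1  (I1 integral (f out))
b3 stroke at I2  (I2 integral (f out))
b0 stroke at J1  (J1: last free bond brings effort in)

bond 0 →J1
bond 1 →I1
bond 2 →Sf1
bond 3 →I2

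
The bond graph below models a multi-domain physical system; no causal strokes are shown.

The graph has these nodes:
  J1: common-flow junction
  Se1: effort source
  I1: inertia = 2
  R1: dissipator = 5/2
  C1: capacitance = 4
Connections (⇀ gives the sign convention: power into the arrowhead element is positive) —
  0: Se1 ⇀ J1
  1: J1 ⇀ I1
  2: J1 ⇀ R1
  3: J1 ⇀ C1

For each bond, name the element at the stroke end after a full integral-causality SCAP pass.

b0 →J1
b1 →I1
b2 →J1
b3 →J1

b0 stroke→J1  (Se1 fixes effort; stroke away)
b1 stroke→I1  (I1 integral (f out))
b2 stroke→J1  (common-f at J1 fixed by 1)
b3 stroke→J1  (J1: bond 1 brought flow, rest push out)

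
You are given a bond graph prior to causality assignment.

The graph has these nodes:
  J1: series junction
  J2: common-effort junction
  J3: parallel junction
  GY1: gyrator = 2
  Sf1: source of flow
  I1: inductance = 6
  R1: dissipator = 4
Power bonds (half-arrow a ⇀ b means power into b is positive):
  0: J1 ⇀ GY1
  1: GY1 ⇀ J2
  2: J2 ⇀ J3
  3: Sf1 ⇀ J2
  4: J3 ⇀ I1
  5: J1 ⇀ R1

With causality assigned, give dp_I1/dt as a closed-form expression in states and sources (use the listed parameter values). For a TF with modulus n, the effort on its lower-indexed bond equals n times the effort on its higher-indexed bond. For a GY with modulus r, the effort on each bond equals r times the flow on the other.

bond 3 stroke at Sf1  (Sf1 (Sf) sets flow on bond)
bond 4 stroke at I1  (I1 outputs flow p/I1)
bond 2 stroke at J3  (closing 0-jn rule on J3)
bond 1 stroke at J2  (J2: last free bond brings effort in)
bond 0 stroke at J1  (GY1 both-in/both-out from 1)
bond 5 stroke at R1  (closing 1-jn rule on J1)

dp_I1/dt = F_Sf1 - p_I1/6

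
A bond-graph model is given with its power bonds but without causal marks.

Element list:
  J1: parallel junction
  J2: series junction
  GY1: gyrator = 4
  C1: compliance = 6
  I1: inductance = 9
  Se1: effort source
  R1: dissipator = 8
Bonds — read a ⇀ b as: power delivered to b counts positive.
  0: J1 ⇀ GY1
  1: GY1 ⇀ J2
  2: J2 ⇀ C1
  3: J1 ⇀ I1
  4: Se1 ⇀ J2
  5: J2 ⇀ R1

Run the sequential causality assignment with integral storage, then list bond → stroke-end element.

β0 |J1
β1 |J2
β2 |J2
β3 |I1
β4 |J2
β5 |R1

β4 stroke at J2  (Se1 fixes effort; stroke away)
β2 stroke at J2  (prefer integral on C1)
β3 stroke at I1  (prefer integral on I1)
β0 stroke at J1  (J1 needs exactly one e-in)
β1 stroke at J2  (GY GY1: same side as bond 0)
β5 stroke at R1  (J2: last free bond brings flow in)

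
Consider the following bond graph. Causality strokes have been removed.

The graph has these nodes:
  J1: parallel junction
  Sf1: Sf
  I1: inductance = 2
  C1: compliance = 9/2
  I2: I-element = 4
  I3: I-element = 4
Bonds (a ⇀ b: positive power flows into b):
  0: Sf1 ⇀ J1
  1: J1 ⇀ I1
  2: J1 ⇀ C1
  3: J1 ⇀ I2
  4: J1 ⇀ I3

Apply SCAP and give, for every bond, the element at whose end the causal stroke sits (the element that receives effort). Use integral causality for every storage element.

#0 stroke at Sf1  (source Sf1 imposes f)
#1 stroke at I1  (I1 outputs flow p/I1)
#2 stroke at J1  (prefer integral on C1)
#3 stroke at I2  (0-jn J1 has e-setter on 2)
#4 stroke at I3  (J1 effort already set via bond 2)

b0 stroke at Sf1
b1 stroke at I1
b2 stroke at J1
b3 stroke at I2
b4 stroke at I3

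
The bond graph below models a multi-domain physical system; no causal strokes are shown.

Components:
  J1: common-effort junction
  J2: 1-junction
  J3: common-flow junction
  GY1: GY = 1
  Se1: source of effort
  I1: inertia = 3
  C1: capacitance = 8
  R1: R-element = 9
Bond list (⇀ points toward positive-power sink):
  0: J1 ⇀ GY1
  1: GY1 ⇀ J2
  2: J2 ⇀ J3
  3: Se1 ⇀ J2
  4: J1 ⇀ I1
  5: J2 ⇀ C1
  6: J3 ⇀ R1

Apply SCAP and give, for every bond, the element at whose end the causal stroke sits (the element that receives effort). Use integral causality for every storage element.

#3 →J2  (Se1 fixes effort; stroke away)
#4 →I1  (I1: I, integral causality)
#0 →J1  (only one effort-in slot at J1)
#1 →J2  (GY GY1: same side as bond 0)
#5 →J2  (C1: C, integral causality)
#2 →J3  (J2 needs exactly one f-in)
#6 →R1  (J3: last free bond brings flow in)

b0 |J1
b1 |J2
b2 |J3
b3 |J2
b4 |I1
b5 |J2
b6 |R1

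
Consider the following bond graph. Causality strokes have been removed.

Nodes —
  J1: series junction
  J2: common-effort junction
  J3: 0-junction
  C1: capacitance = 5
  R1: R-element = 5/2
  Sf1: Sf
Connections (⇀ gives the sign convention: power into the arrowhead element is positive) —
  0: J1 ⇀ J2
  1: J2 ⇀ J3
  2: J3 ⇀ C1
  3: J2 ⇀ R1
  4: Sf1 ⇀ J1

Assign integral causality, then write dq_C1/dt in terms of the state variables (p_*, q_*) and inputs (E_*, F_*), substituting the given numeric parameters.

b4 |Sf1  (Sf1: flow source, stroke at near end)
b0 |J1  (J1 flow already set via bond 4)
b2 |J3  (C1 integral (e out))
b1 |J2  (0-jn J3 has e-setter on 2)
b3 |R1  (J2: bond 1 brought effort, rest push out)

dq_C1/dt = F_Sf1 - 2*q_C1/25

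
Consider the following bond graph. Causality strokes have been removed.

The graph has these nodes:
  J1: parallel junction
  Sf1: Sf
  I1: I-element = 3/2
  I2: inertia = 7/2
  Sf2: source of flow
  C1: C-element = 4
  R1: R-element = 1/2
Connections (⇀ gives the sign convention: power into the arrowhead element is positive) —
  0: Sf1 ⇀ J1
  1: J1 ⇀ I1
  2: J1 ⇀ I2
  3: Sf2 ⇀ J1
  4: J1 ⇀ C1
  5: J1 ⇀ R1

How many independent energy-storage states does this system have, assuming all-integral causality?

3  (C1, I1, I2 all integral)

bond 0 →Sf1  (Sf1: flow source, stroke at near end)
bond 3 →Sf2  (Sf2 (Sf) sets flow on bond)
bond 1 →I1  (I1 outputs flow p/I1)
bond 2 →I2  (I2: I, integral causality)
bond 4 →J1  (C1 outputs effort q/C1)
bond 5 →R1  (J1 effort already set via bond 4)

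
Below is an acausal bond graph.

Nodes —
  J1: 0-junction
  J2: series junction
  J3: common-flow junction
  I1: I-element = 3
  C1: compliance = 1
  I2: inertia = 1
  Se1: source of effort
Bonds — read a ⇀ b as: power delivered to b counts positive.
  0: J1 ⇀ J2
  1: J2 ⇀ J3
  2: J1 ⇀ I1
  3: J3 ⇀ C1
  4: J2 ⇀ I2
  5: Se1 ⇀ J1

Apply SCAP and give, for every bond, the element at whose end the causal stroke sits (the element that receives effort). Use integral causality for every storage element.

β0 stroke at J2
β1 stroke at J2
β2 stroke at I1
β3 stroke at J3
β4 stroke at I2
β5 stroke at J1

β5 stroke at J1  (source Se1 imposes e)
β0 stroke at J2  (common-e at J1 fixed by 5)
β2 stroke at I1  (J1: bond 5 brought effort, rest push out)
β3 stroke at J3  (C1: C, integral causality)
β1 stroke at J2  (J3: last free bond brings flow in)
β4 stroke at I2  (J2 needs exactly one f-in)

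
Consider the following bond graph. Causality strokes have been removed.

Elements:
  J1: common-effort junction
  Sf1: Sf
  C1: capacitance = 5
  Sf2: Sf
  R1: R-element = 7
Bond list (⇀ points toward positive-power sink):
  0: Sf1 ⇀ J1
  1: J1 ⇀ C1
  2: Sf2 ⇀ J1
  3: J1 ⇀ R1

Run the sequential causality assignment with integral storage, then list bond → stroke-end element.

β0 |Sf1
β1 |J1
β2 |Sf2
β3 |R1

b0 stroke→Sf1  (source Sf1 imposes f)
b2 stroke→Sf2  (Sf2: flow source, stroke at near end)
b1 stroke→J1  (C1 integral (e out))
b3 stroke→R1  (0-jn J1 has e-setter on 1)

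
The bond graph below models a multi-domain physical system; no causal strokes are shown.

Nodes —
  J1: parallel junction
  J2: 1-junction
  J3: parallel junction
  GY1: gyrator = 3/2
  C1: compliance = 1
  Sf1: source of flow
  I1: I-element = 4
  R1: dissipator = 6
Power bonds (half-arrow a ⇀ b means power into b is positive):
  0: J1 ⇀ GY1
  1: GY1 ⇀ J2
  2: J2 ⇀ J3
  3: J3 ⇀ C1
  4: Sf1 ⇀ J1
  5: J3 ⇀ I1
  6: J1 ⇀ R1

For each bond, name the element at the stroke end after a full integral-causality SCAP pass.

bond 4 stroke→Sf1  (Sf1: flow source, stroke at near end)
bond 3 stroke→J3  (C1 outputs effort q/C1)
bond 2 stroke→J2  (J3: bond 3 brought effort, rest push out)
bond 5 stroke→I1  (common-e at J3 fixed by 3)
bond 1 stroke→GY1  (J2 needs exactly one f-in)
bond 0 stroke→GY1  (through GY1, causality inverts; strokes same side of GY1)
bond 6 stroke→J1  (J1: last free bond brings effort in)

bond 0 stroke at GY1
bond 1 stroke at GY1
bond 2 stroke at J2
bond 3 stroke at J3
bond 4 stroke at Sf1
bond 5 stroke at I1
bond 6 stroke at J1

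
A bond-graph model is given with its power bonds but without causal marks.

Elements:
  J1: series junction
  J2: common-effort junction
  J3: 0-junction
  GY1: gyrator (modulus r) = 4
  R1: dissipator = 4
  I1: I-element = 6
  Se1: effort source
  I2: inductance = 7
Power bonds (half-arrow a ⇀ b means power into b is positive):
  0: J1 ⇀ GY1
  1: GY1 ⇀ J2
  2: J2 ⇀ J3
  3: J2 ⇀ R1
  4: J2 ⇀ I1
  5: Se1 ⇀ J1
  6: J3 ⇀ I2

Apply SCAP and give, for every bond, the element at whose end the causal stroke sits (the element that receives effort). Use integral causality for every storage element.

b5 →J1  (Se1: effort source, stroke at far end)
b0 →GY1  (only one flow-in slot at J1)
b1 →GY1  (through GY1, causality inverts; strokes same side of GY1)
b4 →I1  (prefer integral on I1)
b6 →I2  (prefer integral on I2)
b2 →J3  (J3: last free bond brings effort in)
b3 →J2  (only one effort-in slot at J2)

#0 stroke→GY1
#1 stroke→GY1
#2 stroke→J3
#3 stroke→J2
#4 stroke→I1
#5 stroke→J1
#6 stroke→I2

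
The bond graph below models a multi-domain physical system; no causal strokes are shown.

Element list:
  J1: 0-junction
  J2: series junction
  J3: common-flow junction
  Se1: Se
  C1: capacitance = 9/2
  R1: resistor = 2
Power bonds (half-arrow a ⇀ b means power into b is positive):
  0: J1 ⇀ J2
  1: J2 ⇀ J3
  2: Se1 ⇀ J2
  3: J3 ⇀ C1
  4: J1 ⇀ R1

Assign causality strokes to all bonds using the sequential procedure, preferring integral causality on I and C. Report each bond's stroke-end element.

β0 stroke at J1
β1 stroke at J2
β2 stroke at J2
β3 stroke at J3
β4 stroke at R1

b2 stroke at J2  (Se1 fixes effort; stroke away)
b3 stroke at J3  (C1: C, integral causality)
b1 stroke at J2  (only one flow-in slot at J3)
b0 stroke at J1  (only one flow-in slot at J2)
b4 stroke at R1  (0-jn J1 has e-setter on 0)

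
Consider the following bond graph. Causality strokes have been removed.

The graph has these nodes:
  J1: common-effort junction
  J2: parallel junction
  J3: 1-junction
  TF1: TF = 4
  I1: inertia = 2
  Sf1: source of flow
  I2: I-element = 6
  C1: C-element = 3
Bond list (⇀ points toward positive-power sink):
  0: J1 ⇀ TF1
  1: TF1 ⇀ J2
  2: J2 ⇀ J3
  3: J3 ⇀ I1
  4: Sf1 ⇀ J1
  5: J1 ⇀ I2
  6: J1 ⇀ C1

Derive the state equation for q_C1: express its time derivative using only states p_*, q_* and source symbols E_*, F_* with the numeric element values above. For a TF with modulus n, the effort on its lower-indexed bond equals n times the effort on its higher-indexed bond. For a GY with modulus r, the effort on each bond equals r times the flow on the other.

b4 |Sf1  (Sf1 (Sf) sets flow on bond)
b3 |I1  (I1 outputs flow p/I1)
b2 |J3  (J3 flow already set via bond 3)
b1 |J2  (J2: last free bond brings effort in)
b0 |TF1  (through TF1, causality passes straight; one stroke at TF1)
b5 |I2  (I2 outputs flow p/I2)
b6 |J1  (J1 needs exactly one e-in)

dq_C1/dt = F_Sf1 - p_I1/8 - p_I2/6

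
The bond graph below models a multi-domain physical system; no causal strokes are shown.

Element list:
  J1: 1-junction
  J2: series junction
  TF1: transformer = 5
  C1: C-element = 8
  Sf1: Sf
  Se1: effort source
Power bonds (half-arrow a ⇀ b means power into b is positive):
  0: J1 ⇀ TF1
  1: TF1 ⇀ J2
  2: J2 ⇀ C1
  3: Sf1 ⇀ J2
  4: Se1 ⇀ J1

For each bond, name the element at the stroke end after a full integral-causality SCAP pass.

β3 |Sf1  (Sf1 fixes flow; stroke at Sf1)
β4 |J1  (Se1 (Se) sets effort on bond)
β0 |TF1  (J1: last free bond brings flow in)
β1 |J2  (1-jn J2 has f-setter on 3)
β2 |J2  (J2: bond 3 brought flow, rest push out)

bond 0 |TF1
bond 1 |J2
bond 2 |J2
bond 3 |Sf1
bond 4 |J1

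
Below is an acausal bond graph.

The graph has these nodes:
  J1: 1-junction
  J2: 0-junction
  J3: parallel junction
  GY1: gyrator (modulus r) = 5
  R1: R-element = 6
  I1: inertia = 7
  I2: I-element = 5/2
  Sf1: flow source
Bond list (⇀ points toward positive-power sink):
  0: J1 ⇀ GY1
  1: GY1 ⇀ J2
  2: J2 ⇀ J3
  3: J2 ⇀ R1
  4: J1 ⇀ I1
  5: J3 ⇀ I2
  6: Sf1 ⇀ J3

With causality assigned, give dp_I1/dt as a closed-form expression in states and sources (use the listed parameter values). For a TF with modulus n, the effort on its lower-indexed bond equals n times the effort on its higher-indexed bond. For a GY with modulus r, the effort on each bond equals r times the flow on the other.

dp_I1/dt = 5*F_Sf1 - 25*p_I1/42 - 2*p_I2

b6 stroke→Sf1  (Sf1 fixes flow; stroke at Sf1)
b4 stroke→I1  (I1 integral (f out))
b0 stroke→J1  (J1: bond 4 brought flow, rest push out)
b1 stroke→J2  (GY1: gyrator matches bond 0)
b2 stroke→J3  (J2 effort already set via bond 1)
b3 stroke→R1  (J2: bond 1 brought effort, rest push out)
b5 stroke→I2  (J3 effort already set via bond 2)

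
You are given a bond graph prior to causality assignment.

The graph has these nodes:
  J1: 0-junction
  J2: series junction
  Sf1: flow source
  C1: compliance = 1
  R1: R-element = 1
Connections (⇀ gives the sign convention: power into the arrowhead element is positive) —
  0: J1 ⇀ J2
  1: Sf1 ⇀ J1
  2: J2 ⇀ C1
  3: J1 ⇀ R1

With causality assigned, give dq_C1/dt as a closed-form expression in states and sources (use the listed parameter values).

dq_C1/dt = F_Sf1 - q_C1

β1 stroke→Sf1  (Sf1 fixes flow; stroke at Sf1)
β2 stroke→J2  (C1 outputs effort q/C1)
β0 stroke→J1  (closing 1-jn rule on J2)
β3 stroke→R1  (common-e at J1 fixed by 0)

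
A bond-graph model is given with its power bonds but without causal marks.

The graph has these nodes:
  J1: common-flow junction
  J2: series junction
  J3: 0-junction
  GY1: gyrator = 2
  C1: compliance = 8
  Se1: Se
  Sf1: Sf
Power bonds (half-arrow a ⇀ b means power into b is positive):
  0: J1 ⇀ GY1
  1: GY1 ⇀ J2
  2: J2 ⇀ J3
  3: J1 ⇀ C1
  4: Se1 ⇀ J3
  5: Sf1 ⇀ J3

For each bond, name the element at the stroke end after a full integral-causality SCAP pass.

bond 0 |GY1
bond 1 |GY1
bond 2 |J2
bond 3 |J1
bond 4 |J3
bond 5 |Sf1

β4 |J3  (Se1 (Se) sets effort on bond)
β5 |Sf1  (source Sf1 imposes f)
β2 |J2  (J3: bond 4 brought effort, rest push out)
β1 |GY1  (J2: last free bond brings flow in)
β0 |GY1  (GY GY1: same side as bond 1)
β3 |J1  (common-f at J1 fixed by 0)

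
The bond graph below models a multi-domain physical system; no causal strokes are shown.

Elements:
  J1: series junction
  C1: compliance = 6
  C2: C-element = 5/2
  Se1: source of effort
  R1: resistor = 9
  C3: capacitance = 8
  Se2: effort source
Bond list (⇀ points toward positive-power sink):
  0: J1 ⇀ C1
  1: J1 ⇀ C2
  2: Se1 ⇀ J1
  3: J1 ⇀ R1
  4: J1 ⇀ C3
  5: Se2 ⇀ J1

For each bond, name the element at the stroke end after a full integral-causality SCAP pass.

b2 stroke→J1  (Se1: effort source, stroke at far end)
b5 stroke→J1  (Se2 fixes effort; stroke away)
b0 stroke→J1  (prefer integral on C1)
b1 stroke→J1  (prefer integral on C2)
b4 stroke→J1  (prefer integral on C3)
b3 stroke→R1  (closing 1-jn rule on J1)

#0 stroke→J1
#1 stroke→J1
#2 stroke→J1
#3 stroke→R1
#4 stroke→J1
#5 stroke→J1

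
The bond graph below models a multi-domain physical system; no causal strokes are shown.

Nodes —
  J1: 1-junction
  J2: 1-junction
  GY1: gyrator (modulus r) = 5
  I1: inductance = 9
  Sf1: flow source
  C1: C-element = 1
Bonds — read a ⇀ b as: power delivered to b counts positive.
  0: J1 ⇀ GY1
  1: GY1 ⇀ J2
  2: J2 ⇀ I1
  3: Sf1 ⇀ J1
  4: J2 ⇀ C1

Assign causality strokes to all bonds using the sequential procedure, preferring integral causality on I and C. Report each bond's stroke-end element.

β0 stroke at J1
β1 stroke at J2
β2 stroke at I1
β3 stroke at Sf1
β4 stroke at J2

β3 →Sf1  (source Sf1 imposes f)
β0 →J1  (common-f at J1 fixed by 3)
β1 →J2  (GY GY1: same side as bond 0)
β2 →I1  (I1 integral (f out))
β4 →J2  (common-f at J2 fixed by 2)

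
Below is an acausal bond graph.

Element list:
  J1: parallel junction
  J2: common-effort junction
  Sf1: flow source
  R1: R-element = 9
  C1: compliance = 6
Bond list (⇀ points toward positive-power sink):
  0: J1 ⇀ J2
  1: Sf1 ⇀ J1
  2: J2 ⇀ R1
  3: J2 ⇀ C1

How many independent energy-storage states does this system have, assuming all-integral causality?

1  (C1 all integral)

b1 →Sf1  (Sf1 fixes flow; stroke at Sf1)
b0 →J1  (J1 needs exactly one e-in)
b3 →J2  (C1: C, integral causality)
b2 →R1  (J2: bond 3 brought effort, rest push out)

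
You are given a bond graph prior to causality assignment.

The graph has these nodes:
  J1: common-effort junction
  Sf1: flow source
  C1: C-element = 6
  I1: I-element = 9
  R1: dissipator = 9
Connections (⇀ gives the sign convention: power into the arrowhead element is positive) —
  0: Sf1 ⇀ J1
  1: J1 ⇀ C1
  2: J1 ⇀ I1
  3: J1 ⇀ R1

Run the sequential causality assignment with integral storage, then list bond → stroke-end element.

#0 →Sf1
#1 →J1
#2 →I1
#3 →R1

β0 stroke→Sf1  (Sf1 fixes flow; stroke at Sf1)
β1 stroke→J1  (C1 outputs effort q/C1)
β2 stroke→I1  (common-e at J1 fixed by 1)
β3 stroke→R1  (J1: bond 1 brought effort, rest push out)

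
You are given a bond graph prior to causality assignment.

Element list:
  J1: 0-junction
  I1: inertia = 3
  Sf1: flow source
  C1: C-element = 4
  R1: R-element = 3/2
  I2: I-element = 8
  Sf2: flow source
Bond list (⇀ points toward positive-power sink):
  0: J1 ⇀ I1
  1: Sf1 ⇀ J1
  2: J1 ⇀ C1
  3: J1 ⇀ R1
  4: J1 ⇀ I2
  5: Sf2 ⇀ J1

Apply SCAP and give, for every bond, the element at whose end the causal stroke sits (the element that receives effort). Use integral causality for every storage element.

#1 stroke→Sf1  (source Sf1 imposes f)
#5 stroke→Sf2  (source Sf2 imposes f)
#0 stroke→I1  (I1: I, integral causality)
#2 stroke→J1  (C1 outputs effort q/C1)
#3 stroke→R1  (J1: bond 2 brought effort, rest push out)
#4 stroke→I2  (J1 effort already set via bond 2)

b0 stroke at I1
b1 stroke at Sf1
b2 stroke at J1
b3 stroke at R1
b4 stroke at I2
b5 stroke at Sf2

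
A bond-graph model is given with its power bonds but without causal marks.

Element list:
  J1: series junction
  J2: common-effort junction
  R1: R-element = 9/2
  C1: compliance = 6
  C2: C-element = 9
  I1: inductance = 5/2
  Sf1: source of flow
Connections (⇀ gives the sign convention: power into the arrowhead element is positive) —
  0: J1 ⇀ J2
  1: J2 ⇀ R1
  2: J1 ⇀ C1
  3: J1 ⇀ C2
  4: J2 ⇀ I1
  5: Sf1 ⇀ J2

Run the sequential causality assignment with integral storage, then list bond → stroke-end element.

#5 →Sf1  (Sf1 fixes flow; stroke at Sf1)
#2 →J1  (C1 outputs effort q/C1)
#3 →J1  (C2 outputs effort q/C2)
#0 →J2  (closing 1-jn rule on J1)
#1 →R1  (common-e at J2 fixed by 0)
#4 →I1  (J2: bond 0 brought effort, rest push out)

b0 stroke at J2
b1 stroke at R1
b2 stroke at J1
b3 stroke at J1
b4 stroke at I1
b5 stroke at Sf1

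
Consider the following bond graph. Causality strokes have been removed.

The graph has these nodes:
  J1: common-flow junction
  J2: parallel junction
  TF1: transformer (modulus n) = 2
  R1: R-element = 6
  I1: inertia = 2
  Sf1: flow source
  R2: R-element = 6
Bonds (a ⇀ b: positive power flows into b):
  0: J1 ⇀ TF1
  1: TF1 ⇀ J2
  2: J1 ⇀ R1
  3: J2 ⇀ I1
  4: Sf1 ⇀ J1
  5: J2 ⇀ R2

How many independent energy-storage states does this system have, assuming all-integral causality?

1  (I1 all integral)

b4 |Sf1  (Sf1: flow source, stroke at near end)
b0 |J1  (1-jn J1 has f-setter on 4)
b2 |J1  (J1: bond 4 brought flow, rest push out)
b1 |TF1  (TF1 one-in-one-out from 0)
b3 |I1  (I1: I, integral causality)
b5 |J2  (J2 needs exactly one e-in)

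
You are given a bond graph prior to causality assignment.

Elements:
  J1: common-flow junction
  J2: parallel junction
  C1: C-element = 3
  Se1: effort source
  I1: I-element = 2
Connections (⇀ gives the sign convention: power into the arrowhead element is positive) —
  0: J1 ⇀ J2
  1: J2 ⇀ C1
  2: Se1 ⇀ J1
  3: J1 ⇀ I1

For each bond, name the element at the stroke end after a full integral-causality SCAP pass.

bond 0 →J1
bond 1 →J2
bond 2 →J1
bond 3 →I1

β2 →J1  (Se1 (Se) sets effort on bond)
β1 →J2  (C1 integral (e out))
β0 →J1  (common-e at J2 fixed by 1)
β3 →I1  (only one flow-in slot at J1)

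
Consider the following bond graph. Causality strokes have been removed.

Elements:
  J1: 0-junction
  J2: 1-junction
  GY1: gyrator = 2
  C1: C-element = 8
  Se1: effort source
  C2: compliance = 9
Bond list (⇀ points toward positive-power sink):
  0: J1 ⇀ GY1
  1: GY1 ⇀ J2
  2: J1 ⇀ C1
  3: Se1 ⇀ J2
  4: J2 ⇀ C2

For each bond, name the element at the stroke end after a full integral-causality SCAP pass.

bond 0 →GY1
bond 1 →GY1
bond 2 →J1
bond 3 →J2
bond 4 →J2

bond 3 stroke at J2  (Se1 (Se) sets effort on bond)
bond 2 stroke at J1  (C1 outputs effort q/C1)
bond 0 stroke at GY1  (common-e at J1 fixed by 2)
bond 1 stroke at GY1  (through GY1, causality inverts; strokes same side of GY1)
bond 4 stroke at J2  (J2 flow already set via bond 1)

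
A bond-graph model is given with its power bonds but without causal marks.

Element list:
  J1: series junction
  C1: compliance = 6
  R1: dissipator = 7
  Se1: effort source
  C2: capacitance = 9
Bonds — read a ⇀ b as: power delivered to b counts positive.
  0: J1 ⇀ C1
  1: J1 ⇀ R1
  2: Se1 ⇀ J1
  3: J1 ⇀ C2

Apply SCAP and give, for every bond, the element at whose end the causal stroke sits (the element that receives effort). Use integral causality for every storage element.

β0 →J1
β1 →R1
β2 →J1
β3 →J1

#2 stroke→J1  (Se1: effort source, stroke at far end)
#0 stroke→J1  (C1 integral (e out))
#3 stroke→J1  (prefer integral on C2)
#1 stroke→R1  (J1: last free bond brings flow in)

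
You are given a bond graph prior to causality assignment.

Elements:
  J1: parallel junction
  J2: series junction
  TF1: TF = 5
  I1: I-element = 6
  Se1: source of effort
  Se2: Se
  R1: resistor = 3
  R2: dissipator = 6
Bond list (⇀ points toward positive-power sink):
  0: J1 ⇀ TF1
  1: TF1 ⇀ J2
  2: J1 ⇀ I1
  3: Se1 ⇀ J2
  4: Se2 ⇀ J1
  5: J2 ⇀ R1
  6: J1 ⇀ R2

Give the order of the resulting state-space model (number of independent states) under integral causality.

1  (I1 all integral)

#3 stroke at J2  (Se1: effort source, stroke at far end)
#4 stroke at J1  (source Se2 imposes e)
#0 stroke at TF1  (J1: bond 4 brought effort, rest push out)
#2 stroke at I1  (0-jn J1 has e-setter on 4)
#6 stroke at R2  (J1 effort already set via bond 4)
#1 stroke at J2  (through TF1, causality passes straight; one stroke at TF1)
#5 stroke at R1  (only one flow-in slot at J2)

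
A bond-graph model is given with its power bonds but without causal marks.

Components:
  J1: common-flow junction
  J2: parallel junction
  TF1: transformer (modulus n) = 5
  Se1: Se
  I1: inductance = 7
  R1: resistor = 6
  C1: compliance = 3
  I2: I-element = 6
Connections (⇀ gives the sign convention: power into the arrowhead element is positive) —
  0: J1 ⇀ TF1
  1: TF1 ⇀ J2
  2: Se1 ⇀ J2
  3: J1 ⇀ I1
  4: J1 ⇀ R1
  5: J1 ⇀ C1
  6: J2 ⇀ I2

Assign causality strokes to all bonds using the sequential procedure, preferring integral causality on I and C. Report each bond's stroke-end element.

b0 →J1
b1 →TF1
b2 →J2
b3 →I1
b4 →J1
b5 →J1
b6 →I2

b2 →J2  (Se1: effort source, stroke at far end)
b1 →TF1  (J2 effort already set via bond 2)
b6 →I2  (J2: bond 2 brought effort, rest push out)
b0 →J1  (TF1 one-in-one-out from 1)
b3 →I1  (I1: I, integral causality)
b4 →J1  (J1 flow already set via bond 3)
b5 →J1  (1-jn J1 has f-setter on 3)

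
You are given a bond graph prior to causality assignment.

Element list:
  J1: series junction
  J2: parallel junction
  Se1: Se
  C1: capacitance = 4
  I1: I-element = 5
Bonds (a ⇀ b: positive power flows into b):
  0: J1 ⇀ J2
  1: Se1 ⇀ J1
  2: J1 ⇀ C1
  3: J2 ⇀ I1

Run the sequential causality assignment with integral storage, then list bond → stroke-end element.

β0 →J2
β1 →J1
β2 →J1
β3 →I1

bond 1 stroke at J1  (Se1 (Se) sets effort on bond)
bond 2 stroke at J1  (prefer integral on C1)
bond 0 stroke at J2  (closing 1-jn rule on J1)
bond 3 stroke at I1  (common-e at J2 fixed by 0)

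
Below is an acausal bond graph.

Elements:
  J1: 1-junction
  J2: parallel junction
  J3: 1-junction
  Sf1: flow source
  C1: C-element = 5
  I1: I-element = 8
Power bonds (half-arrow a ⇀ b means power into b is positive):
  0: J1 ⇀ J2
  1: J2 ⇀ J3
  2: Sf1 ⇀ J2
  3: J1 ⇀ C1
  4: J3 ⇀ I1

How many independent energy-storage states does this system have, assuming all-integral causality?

β2 stroke→Sf1  (Sf1 (Sf) sets flow on bond)
β3 stroke→J1  (prefer integral on C1)
β0 stroke→J2  (J1 needs exactly one f-in)
β1 stroke→J3  (J2 effort already set via bond 0)
β4 stroke→I1  (only one flow-in slot at J3)

2  (C1, I1 all integral)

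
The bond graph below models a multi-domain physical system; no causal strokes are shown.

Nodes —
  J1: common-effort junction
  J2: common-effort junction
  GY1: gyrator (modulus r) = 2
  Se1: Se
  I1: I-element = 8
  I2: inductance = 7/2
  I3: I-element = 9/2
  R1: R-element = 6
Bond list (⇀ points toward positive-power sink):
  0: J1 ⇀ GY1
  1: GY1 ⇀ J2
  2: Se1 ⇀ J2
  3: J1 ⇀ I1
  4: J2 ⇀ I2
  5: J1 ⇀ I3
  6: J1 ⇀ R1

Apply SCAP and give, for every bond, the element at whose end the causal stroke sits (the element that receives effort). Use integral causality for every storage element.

β2 →J2  (Se1 (Se) sets effort on bond)
β1 →GY1  (0-jn J2 has e-setter on 2)
β4 →I2  (J2: bond 2 brought effort, rest push out)
β0 →GY1  (GY1 both-in/both-out from 1)
β3 →I1  (prefer integral on I1)
β5 →I3  (I3 integral (f out))
β6 →J1  (J1: last free bond brings effort in)

b0 |GY1
b1 |GY1
b2 |J2
b3 |I1
b4 |I2
b5 |I3
b6 |J1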